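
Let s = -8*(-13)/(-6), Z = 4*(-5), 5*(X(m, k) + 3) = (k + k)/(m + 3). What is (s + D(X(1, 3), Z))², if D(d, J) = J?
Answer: 12544/9 ≈ 1393.8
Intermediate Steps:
X(m, k) = -3 + 2*k/(5*(3 + m)) (X(m, k) = -3 + ((k + k)/(m + 3))/5 = -3 + ((2*k)/(3 + m))/5 = -3 + (2*k/(3 + m))/5 = -3 + 2*k/(5*(3 + m)))
Z = -20
s = -52/3 (s = 104*(-⅙) = -52/3 ≈ -17.333)
(s + D(X(1, 3), Z))² = (-52/3 - 20)² = (-112/3)² = 12544/9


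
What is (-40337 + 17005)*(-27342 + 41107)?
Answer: -321164980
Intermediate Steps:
(-40337 + 17005)*(-27342 + 41107) = -23332*13765 = -321164980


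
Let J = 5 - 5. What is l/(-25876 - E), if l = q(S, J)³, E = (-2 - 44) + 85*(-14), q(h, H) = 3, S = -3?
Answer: -27/24640 ≈ -0.0010958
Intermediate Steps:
J = 0
E = -1236 (E = -46 - 1190 = -1236)
l = 27 (l = 3³ = 27)
l/(-25876 - E) = 27/(-25876 - 1*(-1236)) = 27/(-25876 + 1236) = 27/(-24640) = 27*(-1/24640) = -27/24640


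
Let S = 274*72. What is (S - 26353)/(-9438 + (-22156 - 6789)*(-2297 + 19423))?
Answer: 125/9353236 ≈ 1.3364e-5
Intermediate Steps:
S = 19728
(S - 26353)/(-9438 + (-22156 - 6789)*(-2297 + 19423)) = (19728 - 26353)/(-9438 + (-22156 - 6789)*(-2297 + 19423)) = -6625/(-9438 - 28945*17126) = -6625/(-9438 - 495712070) = -6625/(-495721508) = -6625*(-1/495721508) = 125/9353236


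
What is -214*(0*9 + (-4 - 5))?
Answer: 1926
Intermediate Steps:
-214*(0*9 + (-4 - 5)) = -214*(0 - 9) = -214*(-9) = 1926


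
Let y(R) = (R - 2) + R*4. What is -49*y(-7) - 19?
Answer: 1794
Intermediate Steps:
y(R) = -2 + 5*R (y(R) = (-2 + R) + 4*R = -2 + 5*R)
-49*y(-7) - 19 = -49*(-2 + 5*(-7)) - 19 = -49*(-2 - 35) - 19 = -49*(-37) - 19 = 1813 - 19 = 1794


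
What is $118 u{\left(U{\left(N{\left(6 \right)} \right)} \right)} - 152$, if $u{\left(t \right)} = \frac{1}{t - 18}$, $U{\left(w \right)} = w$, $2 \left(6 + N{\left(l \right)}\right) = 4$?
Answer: $- \frac{1731}{11} \approx -157.36$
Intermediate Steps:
$N{\left(l \right)} = -4$ ($N{\left(l \right)} = -6 + \frac{1}{2} \cdot 4 = -6 + 2 = -4$)
$u{\left(t \right)} = \frac{1}{-18 + t}$ ($u{\left(t \right)} = \frac{1}{t - 18} = \frac{1}{-18 + t}$)
$118 u{\left(U{\left(N{\left(6 \right)} \right)} \right)} - 152 = \frac{118}{-18 - 4} - 152 = \frac{118}{-22} - 152 = 118 \left(- \frac{1}{22}\right) - 152 = - \frac{59}{11} - 152 = - \frac{1731}{11}$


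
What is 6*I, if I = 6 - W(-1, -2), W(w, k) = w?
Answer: 42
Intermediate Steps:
I = 7 (I = 6 - 1*(-1) = 6 + 1 = 7)
6*I = 6*7 = 42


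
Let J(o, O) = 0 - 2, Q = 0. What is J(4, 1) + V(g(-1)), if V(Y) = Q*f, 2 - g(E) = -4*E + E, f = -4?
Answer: -2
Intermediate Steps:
J(o, O) = -2
g(E) = 2 + 3*E (g(E) = 2 - (-4*E + E) = 2 - (-3)*E = 2 + 3*E)
V(Y) = 0 (V(Y) = 0*(-4) = 0)
J(4, 1) + V(g(-1)) = -2 + 0 = -2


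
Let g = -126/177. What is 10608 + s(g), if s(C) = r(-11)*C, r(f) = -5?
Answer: 626082/59 ≈ 10612.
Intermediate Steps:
g = -42/59 (g = -126*1/177 = -42/59 ≈ -0.71186)
s(C) = -5*C
10608 + s(g) = 10608 - 5*(-42/59) = 10608 + 210/59 = 626082/59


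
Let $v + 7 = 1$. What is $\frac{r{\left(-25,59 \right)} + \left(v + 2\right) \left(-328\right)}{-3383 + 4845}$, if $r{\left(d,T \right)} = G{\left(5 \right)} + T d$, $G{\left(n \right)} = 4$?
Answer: $- \frac{159}{1462} \approx -0.10876$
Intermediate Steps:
$v = -6$ ($v = -7 + 1 = -6$)
$r{\left(d,T \right)} = 4 + T d$
$\frac{r{\left(-25,59 \right)} + \left(v + 2\right) \left(-328\right)}{-3383 + 4845} = \frac{\left(4 + 59 \left(-25\right)\right) + \left(-6 + 2\right) \left(-328\right)}{-3383 + 4845} = \frac{\left(4 - 1475\right) - -1312}{1462} = \left(-1471 + 1312\right) \frac{1}{1462} = \left(-159\right) \frac{1}{1462} = - \frac{159}{1462}$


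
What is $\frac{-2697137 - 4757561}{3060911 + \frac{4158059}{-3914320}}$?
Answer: $- \frac{29180073475360}{11981380987461} \approx -2.4355$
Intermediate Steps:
$\frac{-2697137 - 4757561}{3060911 + \frac{4158059}{-3914320}} = - \frac{7454698}{3060911 + 4158059 \left(- \frac{1}{3914320}\right)} = - \frac{7454698}{3060911 - \frac{4158059}{3914320}} = - \frac{7454698}{\frac{11981380987461}{3914320}} = \left(-7454698\right) \frac{3914320}{11981380987461} = - \frac{29180073475360}{11981380987461}$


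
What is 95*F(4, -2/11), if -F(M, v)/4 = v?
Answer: 760/11 ≈ 69.091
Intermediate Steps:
F(M, v) = -4*v
95*F(4, -2/11) = 95*(-(-8)/11) = 95*(-4*(-2/11)) = 95*(8/11) = 760/11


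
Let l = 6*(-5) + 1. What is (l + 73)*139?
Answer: 6116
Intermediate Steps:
l = -29 (l = -30 + 1 = -29)
(l + 73)*139 = (-29 + 73)*139 = 44*139 = 6116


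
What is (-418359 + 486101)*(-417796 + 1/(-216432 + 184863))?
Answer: -893476465203350/31569 ≈ -2.8302e+10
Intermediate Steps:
(-418359 + 486101)*(-417796 + 1/(-216432 + 184863)) = 67742*(-417796 + 1/(-31569)) = 67742*(-417796 - 1/31569) = 67742*(-13189401925/31569) = -893476465203350/31569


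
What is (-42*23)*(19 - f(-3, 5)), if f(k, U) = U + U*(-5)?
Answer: -37674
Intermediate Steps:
f(k, U) = -4*U (f(k, U) = U - 5*U = -4*U)
(-42*23)*(19 - f(-3, 5)) = (-42*23)*(19 - (-4)*5) = -966*(19 - 1*(-20)) = -966*(19 + 20) = -966*39 = -37674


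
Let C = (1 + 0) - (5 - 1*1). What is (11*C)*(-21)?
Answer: 693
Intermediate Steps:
C = -3 (C = 1 - (5 - 1) = 1 - 1*4 = 1 - 4 = -3)
(11*C)*(-21) = (11*(-3))*(-21) = -33*(-21) = 693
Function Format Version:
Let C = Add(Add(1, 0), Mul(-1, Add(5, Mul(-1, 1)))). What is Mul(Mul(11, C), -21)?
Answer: 693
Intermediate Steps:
C = -3 (C = Add(1, Mul(-1, Add(5, -1))) = Add(1, Mul(-1, 4)) = Add(1, -4) = -3)
Mul(Mul(11, C), -21) = Mul(Mul(11, -3), -21) = Mul(-33, -21) = 693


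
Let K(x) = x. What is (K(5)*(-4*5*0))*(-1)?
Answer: 0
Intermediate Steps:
(K(5)*(-4*5*0))*(-1) = (5*(-4*5*0))*(-1) = (5*(-20*0))*(-1) = (5*0)*(-1) = 0*(-1) = 0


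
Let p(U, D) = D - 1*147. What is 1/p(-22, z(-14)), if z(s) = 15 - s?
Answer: -1/118 ≈ -0.0084746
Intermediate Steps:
p(U, D) = -147 + D (p(U, D) = D - 147 = -147 + D)
1/p(-22, z(-14)) = 1/(-147 + (15 - 1*(-14))) = 1/(-147 + (15 + 14)) = 1/(-147 + 29) = 1/(-118) = -1/118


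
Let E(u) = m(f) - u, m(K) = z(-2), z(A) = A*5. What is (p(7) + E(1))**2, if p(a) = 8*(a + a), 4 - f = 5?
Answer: 10201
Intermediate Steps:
f = -1 (f = 4 - 1*5 = 4 - 5 = -1)
p(a) = 16*a (p(a) = 8*(2*a) = 16*a)
z(A) = 5*A
m(K) = -10 (m(K) = 5*(-2) = -10)
E(u) = -10 - u
(p(7) + E(1))**2 = (16*7 + (-10 - 1*1))**2 = (112 + (-10 - 1))**2 = (112 - 11)**2 = 101**2 = 10201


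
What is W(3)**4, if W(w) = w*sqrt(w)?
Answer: 729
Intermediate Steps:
W(w) = w**(3/2)
W(3)**4 = (3**(3/2))**4 = (3*sqrt(3))**4 = 729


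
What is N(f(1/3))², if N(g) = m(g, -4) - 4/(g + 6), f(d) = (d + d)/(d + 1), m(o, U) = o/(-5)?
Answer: 8649/16900 ≈ 0.51178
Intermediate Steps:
m(o, U) = -o/5 (m(o, U) = o*(-⅕) = -o/5)
f(d) = 2*d/(1 + d) (f(d) = (2*d)/(1 + d) = 2*d/(1 + d))
N(g) = -4/(6 + g) - g/5 (N(g) = -g/5 - 4/(g + 6) = -g/5 - 4/(6 + g) = -4/(6 + g) - g/5)
N(f(1/3))² = ((-20 - (2/(3*(1 + 1/3)))² - 12/(3*(1 + 1/3)))/(5*(6 + 2/(3*(1 + 1/3)))))² = ((-20 - (2*(⅓)/(1 + ⅓))² - 12/(3*(1 + ⅓)))/(5*(6 + 2*(⅓)/(1 + ⅓))))² = ((-20 - (2*(⅓)/(4/3))² - 12/(3*4/3))/(5*(6 + 2*(⅓)/(4/3))))² = ((-20 - (2*(⅓)*(¾))² - 12*3/(3*4))/(5*(6 + 2*(⅓)*(¾))))² = ((-20 - (½)² - 6*½)/(5*(6 + ½)))² = ((-20 - 1*¼ - 3)/(5*(13/2)))² = ((⅕)*(2/13)*(-20 - ¼ - 3))² = ((⅕)*(2/13)*(-93/4))² = (-93/130)² = 8649/16900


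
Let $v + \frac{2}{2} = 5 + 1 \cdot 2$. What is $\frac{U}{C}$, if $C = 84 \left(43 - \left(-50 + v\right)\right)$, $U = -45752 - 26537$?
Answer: $- \frac{10327}{1044} \approx -9.8918$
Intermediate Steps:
$U = -72289$
$v = 6$ ($v = -1 + \left(5 + 1 \cdot 2\right) = -1 + \left(5 + 2\right) = -1 + 7 = 6$)
$C = 7308$ ($C = 84 \left(43 + \left(50 - 6\right)\right) = 84 \left(43 + 44\right) = 84 \cdot 87 = 7308$)
$\frac{U}{C} = - \frac{72289}{7308} = \left(-72289\right) \frac{1}{7308} = - \frac{10327}{1044}$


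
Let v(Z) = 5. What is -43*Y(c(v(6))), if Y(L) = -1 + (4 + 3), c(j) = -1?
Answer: -258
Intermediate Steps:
Y(L) = 6 (Y(L) = -1 + 7 = 6)
-43*Y(c(v(6))) = -43*6 = -258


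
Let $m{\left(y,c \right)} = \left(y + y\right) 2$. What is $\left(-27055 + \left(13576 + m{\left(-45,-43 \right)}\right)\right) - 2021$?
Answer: $-15680$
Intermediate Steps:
$m{\left(y,c \right)} = 4 y$ ($m{\left(y,c \right)} = 2 y 2 = 4 y$)
$\left(-27055 + \left(13576 + m{\left(-45,-43 \right)}\right)\right) - 2021 = \left(-27055 + \left(13576 + 4 \left(-45\right)\right)\right) - 2021 = \left(-27055 + \left(13576 - 180\right)\right) - 2021 = \left(-27055 + 13396\right) - 2021 = -13659 - 2021 = -15680$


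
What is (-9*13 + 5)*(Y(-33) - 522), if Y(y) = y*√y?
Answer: 58464 + 3696*I*√33 ≈ 58464.0 + 21232.0*I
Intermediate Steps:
Y(y) = y^(3/2)
(-9*13 + 5)*(Y(-33) - 522) = (-9*13 + 5)*((-33)^(3/2) - 522) = (-117 + 5)*(-33*I*√33 - 522) = -112*(-522 - 33*I*√33) = 58464 + 3696*I*√33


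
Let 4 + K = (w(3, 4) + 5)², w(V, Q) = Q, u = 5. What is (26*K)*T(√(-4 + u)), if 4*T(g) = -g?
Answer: -1001/2 ≈ -500.50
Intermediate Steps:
K = 77 (K = -4 + (4 + 5)² = -4 + 9² = -4 + 81 = 77)
T(g) = -g/4 (T(g) = (-g)/4 = -g/4)
(26*K)*T(√(-4 + u)) = (26*77)*(-√(-4 + 5)/4) = 2002*(-√1/4) = 2002*(-¼*1) = 2002*(-¼) = -1001/2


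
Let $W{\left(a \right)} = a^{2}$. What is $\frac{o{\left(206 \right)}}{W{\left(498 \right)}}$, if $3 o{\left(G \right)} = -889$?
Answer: $- \frac{889}{744012} \approx -0.0011949$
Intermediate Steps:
$o{\left(G \right)} = - \frac{889}{3}$ ($o{\left(G \right)} = \frac{1}{3} \left(-889\right) = - \frac{889}{3}$)
$\frac{o{\left(206 \right)}}{W{\left(498 \right)}} = - \frac{889}{3 \cdot 498^{2}} = - \frac{889}{3 \cdot 248004} = \left(- \frac{889}{3}\right) \frac{1}{248004} = - \frac{889}{744012}$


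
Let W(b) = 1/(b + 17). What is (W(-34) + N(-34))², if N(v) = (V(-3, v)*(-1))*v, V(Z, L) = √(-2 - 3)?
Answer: (-1 + 578*I*√5)²/289 ≈ -5780.0 - 8.9443*I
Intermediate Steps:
V(Z, L) = I*√5 (V(Z, L) = √(-5) = I*√5)
W(b) = 1/(17 + b)
N(v) = -I*v*√5 (N(v) = ((I*√5)*(-1))*v = (-I*√5)*v = -I*v*√5)
(W(-34) + N(-34))² = (1/(17 - 34) - 1*I*(-34)*√5)² = (1/(-17) + 34*I*√5)² = (-1/17 + 34*I*√5)²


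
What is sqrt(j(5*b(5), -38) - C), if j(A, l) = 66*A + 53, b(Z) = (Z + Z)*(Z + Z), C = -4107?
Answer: 2*sqrt(9290) ≈ 192.77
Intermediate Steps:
b(Z) = 4*Z**2 (b(Z) = (2*Z)*(2*Z) = 4*Z**2)
j(A, l) = 53 + 66*A
sqrt(j(5*b(5), -38) - C) = sqrt((53 + 66*(5*(4*5**2))) - 1*(-4107)) = sqrt((53 + 66*(5*(4*25))) + 4107) = sqrt((53 + 66*(5*100)) + 4107) = sqrt((53 + 66*500) + 4107) = sqrt((53 + 33000) + 4107) = sqrt(33053 + 4107) = sqrt(37160) = 2*sqrt(9290)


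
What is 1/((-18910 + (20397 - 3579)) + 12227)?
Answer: 1/10135 ≈ 9.8668e-5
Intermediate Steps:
1/((-18910 + (20397 - 3579)) + 12227) = 1/((-18910 + 16818) + 12227) = 1/(-2092 + 12227) = 1/10135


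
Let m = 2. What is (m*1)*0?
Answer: 0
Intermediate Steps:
(m*1)*0 = (2*1)*0 = 2*0 = 0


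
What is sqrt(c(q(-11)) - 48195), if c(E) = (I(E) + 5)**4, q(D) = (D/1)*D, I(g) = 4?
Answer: 9*I*sqrt(514) ≈ 204.04*I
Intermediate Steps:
q(D) = D**2 (q(D) = (D*1)*D = D*D = D**2)
c(E) = 6561 (c(E) = (4 + 5)**4 = 9**4 = 6561)
sqrt(c(q(-11)) - 48195) = sqrt(6561 - 48195) = sqrt(-41634) = 9*I*sqrt(514)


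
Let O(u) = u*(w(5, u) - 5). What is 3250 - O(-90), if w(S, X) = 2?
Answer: 2980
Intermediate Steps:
O(u) = -3*u (O(u) = u*(2 - 5) = u*(-3) = -3*u)
3250 - O(-90) = 3250 - (-3)*(-90) = 3250 - 1*270 = 3250 - 270 = 2980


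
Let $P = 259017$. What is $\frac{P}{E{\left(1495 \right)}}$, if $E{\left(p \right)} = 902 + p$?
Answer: $\frac{1837}{17} \approx 108.06$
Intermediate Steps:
$\frac{P}{E{\left(1495 \right)}} = \frac{259017}{902 + 1495} = \frac{259017}{2397} = 259017 \cdot \frac{1}{2397} = \frac{1837}{17}$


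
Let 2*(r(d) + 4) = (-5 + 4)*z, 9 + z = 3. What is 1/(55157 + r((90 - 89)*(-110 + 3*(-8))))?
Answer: 1/55156 ≈ 1.8130e-5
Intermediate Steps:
z = -6 (z = -9 + 3 = -6)
r(d) = -1 (r(d) = -4 + ((-5 + 4)*(-6))/2 = -4 + (-1*(-6))/2 = -4 + (½)*6 = -4 + 3 = -1)
1/(55157 + r((90 - 89)*(-110 + 3*(-8)))) = 1/(55157 - 1) = 1/55156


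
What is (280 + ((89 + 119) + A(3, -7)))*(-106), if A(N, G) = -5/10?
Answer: -51675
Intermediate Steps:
A(N, G) = -½ (A(N, G) = -5*⅒ = -½)
(280 + ((89 + 119) + A(3, -7)))*(-106) = (280 + ((89 + 119) - ½))*(-106) = (280 + (208 - ½))*(-106) = (280 + 415/2)*(-106) = (975/2)*(-106) = -51675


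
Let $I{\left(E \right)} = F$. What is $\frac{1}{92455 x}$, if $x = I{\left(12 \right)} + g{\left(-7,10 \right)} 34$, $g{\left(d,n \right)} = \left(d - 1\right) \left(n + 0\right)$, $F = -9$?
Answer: $- \frac{1}{252309695} \approx -3.9634 \cdot 10^{-9}$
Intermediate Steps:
$g{\left(d,n \right)} = n \left(-1 + d\right)$ ($g{\left(d,n \right)} = \left(-1 + d\right) n = n \left(-1 + d\right)$)
$I{\left(E \right)} = -9$
$x = -2729$ ($x = -9 + 10 \left(-1 - 7\right) 34 = -9 + 10 \left(-8\right) 34 = -9 - 2720 = -2729$)
$\frac{1}{92455 x} = \frac{1}{92455 \left(-2729\right)} = \frac{1}{92455} \left(- \frac{1}{2729}\right) = - \frac{1}{252309695}$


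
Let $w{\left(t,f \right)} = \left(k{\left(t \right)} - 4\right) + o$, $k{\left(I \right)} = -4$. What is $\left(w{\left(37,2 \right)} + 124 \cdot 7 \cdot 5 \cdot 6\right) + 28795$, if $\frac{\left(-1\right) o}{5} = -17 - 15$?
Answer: $54987$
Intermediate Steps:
$o = 160$ ($o = - 5 \left(-17 - 15\right) = \left(-5\right) \left(-32\right) = 160$)
$w{\left(t,f \right)} = 152$ ($w{\left(t,f \right)} = \left(-4 - 4\right) + 160 = -8 + 160 = 152$)
$\left(w{\left(37,2 \right)} + 124 \cdot 7 \cdot 5 \cdot 6\right) + 28795 = \left(152 + 124 \cdot 7 \cdot 5 \cdot 6\right) + 28795 = \left(152 + 124 \cdot 35 \cdot 6\right) + 28795 = \left(152 + 124 \cdot 210\right) + 28795 = \left(152 + 26040\right) + 28795 = 26192 + 28795 = 54987$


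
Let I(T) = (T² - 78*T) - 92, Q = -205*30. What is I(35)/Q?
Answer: 1597/6150 ≈ 0.25968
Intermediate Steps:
Q = -6150
I(T) = -92 + T² - 78*T
I(35)/Q = (-92 + 35² - 78*35)/(-6150) = (-92 + 1225 - 2730)*(-1/6150) = -1597*(-1/6150) = 1597/6150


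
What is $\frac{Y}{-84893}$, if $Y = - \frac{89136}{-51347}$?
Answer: $- \frac{89136}{4359000871} \approx -2.0449 \cdot 10^{-5}$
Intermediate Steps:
$Y = \frac{89136}{51347}$ ($Y = \left(-89136\right) \left(- \frac{1}{51347}\right) = \frac{89136}{51347} \approx 1.736$)
$\frac{Y}{-84893} = \frac{89136}{51347 \left(-84893\right)} = \frac{89136}{51347} \left(- \frac{1}{84893}\right) = - \frac{89136}{4359000871}$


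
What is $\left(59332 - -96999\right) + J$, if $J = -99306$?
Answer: $57025$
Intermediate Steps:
$\left(59332 - -96999\right) + J = \left(59332 - -96999\right) - 99306 = \left(59332 + 96999\right) - 99306 = 156331 - 99306 = 57025$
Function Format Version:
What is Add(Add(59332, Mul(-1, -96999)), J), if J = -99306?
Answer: 57025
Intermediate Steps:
Add(Add(59332, Mul(-1, -96999)), J) = Add(Add(59332, Mul(-1, -96999)), -99306) = Add(Add(59332, 96999), -99306) = Add(156331, -99306) = 57025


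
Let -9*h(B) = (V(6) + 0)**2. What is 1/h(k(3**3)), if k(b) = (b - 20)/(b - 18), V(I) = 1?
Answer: -9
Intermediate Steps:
k(b) = (-20 + b)/(-18 + b)
h(B) = -1/9 (h(B) = -(1 + 0)**2/9 = -1/9*1**2 = -1/9*1 = -1/9)
1/h(k(3**3)) = 1/(-1/9) = -9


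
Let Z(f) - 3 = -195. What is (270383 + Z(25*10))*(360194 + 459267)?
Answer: 221410987051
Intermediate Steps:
Z(f) = -192 (Z(f) = 3 - 195 = -192)
(270383 + Z(25*10))*(360194 + 459267) = (270383 - 192)*(360194 + 459267) = 270191*819461 = 221410987051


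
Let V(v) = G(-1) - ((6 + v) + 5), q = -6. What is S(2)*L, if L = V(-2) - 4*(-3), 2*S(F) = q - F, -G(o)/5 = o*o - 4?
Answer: -72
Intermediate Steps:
G(o) = 20 - 5*o**2 (G(o) = -5*(o*o - 4) = -5*(o**2 - 4) = -5*(-4 + o**2) = 20 - 5*o**2)
S(F) = -3 - F/2 (S(F) = (-6 - F)/2 = -3 - F/2)
V(v) = 4 - v (V(v) = (20 - 5*(-1)**2) - ((6 + v) + 5) = (20 - 5*1) - (11 + v) = (20 - 5) + (-11 - v) = 15 + (-11 - v) = 4 - v)
L = 18 (L = (4 - 1*(-2)) - 4*(-3) = (4 + 2) + 12 = 6 + 12 = 18)
S(2)*L = (-3 - 1/2*2)*18 = (-3 - 1)*18 = -4*18 = -72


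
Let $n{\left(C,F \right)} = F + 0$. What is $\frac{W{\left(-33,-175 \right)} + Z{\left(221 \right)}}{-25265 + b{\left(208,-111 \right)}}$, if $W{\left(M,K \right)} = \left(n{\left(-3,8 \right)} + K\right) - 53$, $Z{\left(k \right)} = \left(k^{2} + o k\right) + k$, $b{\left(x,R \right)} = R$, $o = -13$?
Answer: $- \frac{45969}{25376} \approx -1.8115$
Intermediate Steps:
$n{\left(C,F \right)} = F$
$Z{\left(k \right)} = k^{2} - 12 k$ ($Z{\left(k \right)} = \left(k^{2} - 13 k\right) + k = k^{2} - 12 k$)
$W{\left(M,K \right)} = -45 + K$ ($W{\left(M,K \right)} = \left(8 + K\right) - 53 = -45 + K$)
$\frac{W{\left(-33,-175 \right)} + Z{\left(221 \right)}}{-25265 + b{\left(208,-111 \right)}} = \frac{\left(-45 - 175\right) + 221 \left(-12 + 221\right)}{-25265 - 111} = \frac{-220 + 221 \cdot 209}{-25376} = \left(-220 + 46189\right) \left(- \frac{1}{25376}\right) = 45969 \left(- \frac{1}{25376}\right) = - \frac{45969}{25376}$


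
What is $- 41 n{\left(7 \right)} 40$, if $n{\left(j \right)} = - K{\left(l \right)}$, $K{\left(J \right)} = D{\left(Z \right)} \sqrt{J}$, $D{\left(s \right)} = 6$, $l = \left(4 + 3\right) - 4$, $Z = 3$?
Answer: $9840 \sqrt{3} \approx 17043.0$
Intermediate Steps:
$l = 3$ ($l = 7 - 4 = 3$)
$K{\left(J \right)} = 6 \sqrt{J}$
$n{\left(j \right)} = - 6 \sqrt{3}$
$- 41 n{\left(7 \right)} 40 = - 41 \left(- 6 \sqrt{3}\right) 40 = 246 \sqrt{3} \cdot 40 = 9840 \sqrt{3}$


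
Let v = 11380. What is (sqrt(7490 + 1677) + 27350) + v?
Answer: 38730 + sqrt(9167) ≈ 38826.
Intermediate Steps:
(sqrt(7490 + 1677) + 27350) + v = (sqrt(7490 + 1677) + 27350) + 11380 = (sqrt(9167) + 27350) + 11380 = (27350 + sqrt(9167)) + 11380 = 38730 + sqrt(9167)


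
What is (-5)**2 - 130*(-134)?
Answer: 17445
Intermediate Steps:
(-5)**2 - 130*(-134) = 25 + 17420 = 17445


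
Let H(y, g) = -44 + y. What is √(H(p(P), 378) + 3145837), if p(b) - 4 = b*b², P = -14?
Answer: √3143053 ≈ 1772.9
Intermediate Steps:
p(b) = 4 + b³ (p(b) = 4 + b*b² = 4 + b³)
√(H(p(P), 378) + 3145837) = √((-44 + (4 + (-14)³)) + 3145837) = √((-44 + (4 - 2744)) + 3145837) = √((-44 - 2740) + 3145837) = √(-2784 + 3145837) = √3143053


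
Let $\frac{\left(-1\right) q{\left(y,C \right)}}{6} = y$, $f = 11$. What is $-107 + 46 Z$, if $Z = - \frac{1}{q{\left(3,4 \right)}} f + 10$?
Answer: $\frac{3430}{9} \approx 381.11$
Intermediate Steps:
$q{\left(y,C \right)} = - 6 y$
$Z = \frac{191}{18}$ ($Z = - \frac{1}{\left(-6\right) 3} \cdot 11 + 10 = - \frac{1}{-18} \cdot 11 + 10 = \left(-1\right) \left(- \frac{1}{18}\right) 11 + 10 = \frac{1}{18} \cdot 11 + 10 = \frac{11}{18} + 10 = \frac{191}{18} \approx 10.611$)
$-107 + 46 Z = -107 + 46 \cdot \frac{191}{18} = -107 + \frac{4393}{9} = \frac{3430}{9}$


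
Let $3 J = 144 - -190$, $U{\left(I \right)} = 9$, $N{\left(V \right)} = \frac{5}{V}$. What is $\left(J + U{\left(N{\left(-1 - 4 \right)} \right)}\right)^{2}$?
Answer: $\frac{130321}{9} \approx 14480.0$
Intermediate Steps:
$J = \frac{334}{3}$ ($J = \frac{144 - -190}{3} = \frac{144 + 190}{3} = \frac{1}{3} \cdot 334 = \frac{334}{3} \approx 111.33$)
$\left(J + U{\left(N{\left(-1 - 4 \right)} \right)}\right)^{2} = \left(\frac{334}{3} + 9\right)^{2} = \left(\frac{361}{3}\right)^{2} = \frac{130321}{9}$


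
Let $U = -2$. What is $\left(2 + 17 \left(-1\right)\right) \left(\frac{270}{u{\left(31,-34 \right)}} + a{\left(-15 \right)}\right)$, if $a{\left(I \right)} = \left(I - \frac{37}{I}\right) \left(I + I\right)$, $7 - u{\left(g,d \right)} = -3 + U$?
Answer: $- \frac{11955}{2} \approx -5977.5$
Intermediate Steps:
$u{\left(g,d \right)} = 12$ ($u{\left(g,d \right)} = 7 - \left(-3 - 2\right) = 7 - -5 = 7 + 5 = 12$)
$a{\left(I \right)} = 2 I \left(I - \frac{37}{I}\right)$ ($a{\left(I \right)} = \left(I - \frac{37}{I}\right) 2 I = 2 I \left(I - \frac{37}{I}\right)$)
$\left(2 + 17 \left(-1\right)\right) \left(\frac{270}{u{\left(31,-34 \right)}} + a{\left(-15 \right)}\right) = \left(2 + 17 \left(-1\right)\right) \left(\frac{270}{12} - \left(74 - 2 \left(-15\right)^{2}\right)\right) = \left(2 - 17\right) \left(270 \cdot \frac{1}{12} + \left(-74 + 2 \cdot 225\right)\right) = - 15 \left(\frac{45}{2} + \left(-74 + 450\right)\right) = - 15 \left(\frac{45}{2} + 376\right) = \left(-15\right) \frac{797}{2} = - \frac{11955}{2}$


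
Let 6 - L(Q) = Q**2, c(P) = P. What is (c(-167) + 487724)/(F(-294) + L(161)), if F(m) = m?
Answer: -487557/26209 ≈ -18.603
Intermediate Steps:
L(Q) = 6 - Q**2
(c(-167) + 487724)/(F(-294) + L(161)) = (-167 + 487724)/(-294 + (6 - 1*161**2)) = 487557/(-294 + (6 - 1*25921)) = 487557/(-294 + (6 - 25921)) = 487557/(-294 - 25915) = 487557/(-26209) = 487557*(-1/26209) = -487557/26209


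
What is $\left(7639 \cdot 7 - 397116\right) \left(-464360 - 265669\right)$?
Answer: $250869355647$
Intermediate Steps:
$\left(7639 \cdot 7 - 397116\right) \left(-464360 - 265669\right) = \left(53473 - 397116\right) \left(-730029\right) = \left(-343643\right) \left(-730029\right) = 250869355647$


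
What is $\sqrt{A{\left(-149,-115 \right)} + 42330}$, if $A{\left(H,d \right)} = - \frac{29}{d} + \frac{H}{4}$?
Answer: $\frac{\sqrt{2237299815}}{230} \approx 205.65$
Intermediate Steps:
$A{\left(H,d \right)} = - \frac{29}{d} + \frac{H}{4}$ ($A{\left(H,d \right)} = - \frac{29}{d} + H \frac{1}{4} = - \frac{29}{d} + \frac{H}{4}$)
$\sqrt{A{\left(-149,-115 \right)} + 42330} = \sqrt{\left(- \frac{29}{-115} + \frac{1}{4} \left(-149\right)\right) + 42330} = \sqrt{\left(\left(-29\right) \left(- \frac{1}{115}\right) - \frac{149}{4}\right) + 42330} = \sqrt{\left(\frac{29}{115} - \frac{149}{4}\right) + 42330} = \sqrt{- \frac{17019}{460} + 42330} = \sqrt{\frac{19454781}{460}} = \frac{\sqrt{2237299815}}{230}$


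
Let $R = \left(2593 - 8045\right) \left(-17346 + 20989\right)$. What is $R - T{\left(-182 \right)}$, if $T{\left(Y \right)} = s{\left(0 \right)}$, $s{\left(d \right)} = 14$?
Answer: $-19861650$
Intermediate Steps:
$T{\left(Y \right)} = 14$
$R = -19861636$ ($R = \left(-5452\right) 3643 = -19861636$)
$R - T{\left(-182 \right)} = -19861636 - 14 = -19861650$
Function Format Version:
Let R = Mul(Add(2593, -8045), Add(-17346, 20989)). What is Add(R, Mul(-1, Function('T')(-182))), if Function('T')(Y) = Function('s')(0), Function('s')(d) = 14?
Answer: -19861650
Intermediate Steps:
Function('T')(Y) = 14
R = -19861636 (R = Mul(-5452, 3643) = -19861636)
Add(R, Mul(-1, Function('T')(-182))) = Add(-19861636, Mul(-1, 14)) = Add(-19861636, -14) = -19861650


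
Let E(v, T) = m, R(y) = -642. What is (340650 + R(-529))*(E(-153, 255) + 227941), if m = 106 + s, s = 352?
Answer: 77657487192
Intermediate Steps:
m = 458 (m = 106 + 352 = 458)
E(v, T) = 458
(340650 + R(-529))*(E(-153, 255) + 227941) = (340650 - 642)*(458 + 227941) = 340008*228399 = 77657487192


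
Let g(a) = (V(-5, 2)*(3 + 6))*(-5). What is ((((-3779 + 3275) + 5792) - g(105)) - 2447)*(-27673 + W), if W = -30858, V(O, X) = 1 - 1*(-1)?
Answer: -171554361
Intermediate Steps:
V(O, X) = 2 (V(O, X) = 1 + 1 = 2)
g(a) = -90 (g(a) = (2*(3 + 6))*(-5) = (2*9)*(-5) = 18*(-5) = -90)
((((-3779 + 3275) + 5792) - g(105)) - 2447)*(-27673 + W) = ((((-3779 + 3275) + 5792) - 1*(-90)) - 2447)*(-27673 - 30858) = (((-504 + 5792) + 90) - 2447)*(-58531) = ((5288 + 90) - 2447)*(-58531) = (5378 - 2447)*(-58531) = 2931*(-58531) = -171554361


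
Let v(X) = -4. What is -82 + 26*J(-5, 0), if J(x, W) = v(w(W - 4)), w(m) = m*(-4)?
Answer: -186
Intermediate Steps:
w(m) = -4*m
J(x, W) = -4
-82 + 26*J(-5, 0) = -82 + 26*(-4) = -82 - 104 = -186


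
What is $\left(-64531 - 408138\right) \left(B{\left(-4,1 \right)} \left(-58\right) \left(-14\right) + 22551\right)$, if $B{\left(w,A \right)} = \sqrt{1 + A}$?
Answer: $-10659158619 - 383807228 \sqrt{2} \approx -1.1202 \cdot 10^{10}$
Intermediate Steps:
$\left(-64531 - 408138\right) \left(B{\left(-4,1 \right)} \left(-58\right) \left(-14\right) + 22551\right) = \left(-64531 - 408138\right) \left(\sqrt{1 + 1} \left(-58\right) \left(-14\right) + 22551\right) = - 472669 \left(\sqrt{2} \left(-58\right) \left(-14\right) + 22551\right) = - 472669 \left(- 58 \sqrt{2} \left(-14\right) + 22551\right) = - 472669 \left(812 \sqrt{2} + 22551\right) = - 472669 \left(22551 + 812 \sqrt{2}\right) = -10659158619 - 383807228 \sqrt{2}$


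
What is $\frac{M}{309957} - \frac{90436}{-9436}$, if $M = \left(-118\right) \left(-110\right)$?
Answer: $\frac{7038437633}{731188563} \approx 9.626$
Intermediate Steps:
$M = 12980$
$\frac{M}{309957} - \frac{90436}{-9436} = \frac{12980}{309957} - \frac{90436}{-9436} = 12980 \cdot \frac{1}{309957} - - \frac{22609}{2359} = \frac{12980}{309957} + \frac{22609}{2359} = \frac{7038437633}{731188563}$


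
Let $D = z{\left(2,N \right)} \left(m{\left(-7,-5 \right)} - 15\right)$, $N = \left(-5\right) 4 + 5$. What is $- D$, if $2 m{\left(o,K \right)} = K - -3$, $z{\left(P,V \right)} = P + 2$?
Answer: $64$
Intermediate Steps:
$N = -15$ ($N = -20 + 5 = -15$)
$z{\left(P,V \right)} = 2 + P$
$m{\left(o,K \right)} = \frac{3}{2} + \frac{K}{2}$ ($m{\left(o,K \right)} = \frac{K - -3}{2} = \frac{K + 3}{2} = \frac{3 + K}{2} = \frac{3}{2} + \frac{K}{2}$)
$D = -64$ ($D = \left(2 + 2\right) \left(\left(\frac{3}{2} + \frac{1}{2} \left(-5\right)\right) - 15\right) = 4 \left(\left(\frac{3}{2} - \frac{5}{2}\right) - 15\right) = 4 \left(-1 - 15\right) = 4 \left(-16\right) = -64$)
$- D = \left(-1\right) \left(-64\right) = 64$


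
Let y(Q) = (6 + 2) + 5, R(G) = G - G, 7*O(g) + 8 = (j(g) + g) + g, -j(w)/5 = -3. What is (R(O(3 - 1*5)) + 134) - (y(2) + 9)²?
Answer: -350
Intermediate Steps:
j(w) = 15 (j(w) = -5*(-3) = 15)
O(g) = 1 + 2*g/7 (O(g) = -8/7 + ((15 + g) + g)/7 = -8/7 + (15 + 2*g)/7 = -8/7 + (15/7 + 2*g/7) = 1 + 2*g/7)
R(G) = 0
y(Q) = 13 (y(Q) = 8 + 5 = 13)
(R(O(3 - 1*5)) + 134) - (y(2) + 9)² = (0 + 134) - (13 + 9)² = 134 - 1*22² = 134 - 1*484 = 134 - 484 = -350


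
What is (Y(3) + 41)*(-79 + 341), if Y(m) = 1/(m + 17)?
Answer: 107551/10 ≈ 10755.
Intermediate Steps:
Y(m) = 1/(17 + m)
(Y(3) + 41)*(-79 + 341) = (1/(17 + 3) + 41)*(-79 + 341) = (1/20 + 41)*262 = (821/20)*262 = 107551/10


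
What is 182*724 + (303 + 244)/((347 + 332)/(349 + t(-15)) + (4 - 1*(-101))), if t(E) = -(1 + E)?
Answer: 5112006353/38794 ≈ 1.3177e+5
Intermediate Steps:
t(E) = -1 - E
182*724 + (303 + 244)/((347 + 332)/(349 + t(-15)) + (4 - 1*(-101))) = 182*724 + (303 + 244)/((347 + 332)/(349 + (-1 - 1*(-15))) + (4 - 1*(-101))) = 131768 + 547/(679/(349 + (-1 + 15)) + (4 + 101)) = 131768 + 547/(679/(349 + 14) + 105) = 131768 + 547/(679/363 + 105) = 131768 + 547/(38794/363) = 131768 + 547*(363/38794) = 131768 + 198561/38794 = 5112006353/38794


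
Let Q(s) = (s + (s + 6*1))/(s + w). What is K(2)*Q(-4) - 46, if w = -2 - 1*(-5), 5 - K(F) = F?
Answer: -40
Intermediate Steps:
K(F) = 5 - F
w = 3 (w = -2 + 5 = 3)
Q(s) = (6 + 2*s)/(3 + s) (Q(s) = (s + (s + 6*1))/(s + 3) = (s + (s + 6))/(3 + s) = (s + (6 + s))/(3 + s) = (6 + 2*s)/(3 + s))
K(2)*Q(-4) - 46 = (5 - 1*2)*2 - 46 = (5 - 2)*2 - 46 = 3*2 - 46 = 6 - 46 = -40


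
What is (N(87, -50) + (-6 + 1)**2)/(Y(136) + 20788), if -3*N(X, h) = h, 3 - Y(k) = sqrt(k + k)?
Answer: 152875/76282131 + 500*sqrt(17)/1296796227 ≈ 0.0020057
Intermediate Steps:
Y(k) = 3 - sqrt(2)*sqrt(k) (Y(k) = 3 - sqrt(k + k) = 3 - sqrt(2*k) = 3 - sqrt(2)*sqrt(k))
N(X, h) = -h/3
(N(87, -50) + (-6 + 1)**2)/(Y(136) + 20788) = (-1/3*(-50) + (-6 + 1)**2)/((3 - sqrt(2)*sqrt(136)) + 20788) = (50/3 + (-5)**2)/((3 - sqrt(2)*2*sqrt(34)) + 20788) = (50/3 + 25)/((3 - 4*sqrt(17)) + 20788) = 125/(3*(20791 - 4*sqrt(17)))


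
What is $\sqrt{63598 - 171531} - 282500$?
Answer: $-282500 + i \sqrt{107933} \approx -2.825 \cdot 10^{5} + 328.53 i$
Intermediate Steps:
$\sqrt{63598 - 171531} - 282500 = \sqrt{-107933} - 282500 = i \sqrt{107933} - 282500 = -282500 + i \sqrt{107933}$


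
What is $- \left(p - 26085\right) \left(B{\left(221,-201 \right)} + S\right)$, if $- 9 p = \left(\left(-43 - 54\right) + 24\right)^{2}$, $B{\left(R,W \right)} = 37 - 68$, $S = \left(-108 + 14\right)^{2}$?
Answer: $\frac{704675890}{3} \approx 2.3489 \cdot 10^{8}$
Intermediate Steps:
$S = 8836$ ($S = \left(-94\right)^{2} = 8836$)
$B{\left(R,W \right)} = -31$
$p = - \frac{5329}{9}$ ($p = - \frac{\left(\left(-43 - 54\right) + 24\right)^{2}}{9} = - \frac{\left(-97 + 24\right)^{2}}{9} = - \frac{\left(-73\right)^{2}}{9} = \left(- \frac{1}{9}\right) 5329 = - \frac{5329}{9} \approx -592.11$)
$- \left(p - 26085\right) \left(B{\left(221,-201 \right)} + S\right) = - \left(- \frac{5329}{9} - 26085\right) \left(-31 + 8836\right) = - \frac{\left(-240094\right) 8805}{9} = \left(-1\right) \left(- \frac{704675890}{3}\right) = \frac{704675890}{3}$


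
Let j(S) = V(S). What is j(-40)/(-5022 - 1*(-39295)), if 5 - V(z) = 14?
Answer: -9/34273 ≈ -0.00026260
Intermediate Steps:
V(z) = -9 (V(z) = 5 - 1*14 = 5 - 14 = -9)
j(S) = -9
j(-40)/(-5022 - 1*(-39295)) = -9/(-5022 - 1*(-39295)) = -9/(-5022 + 39295) = -9/34273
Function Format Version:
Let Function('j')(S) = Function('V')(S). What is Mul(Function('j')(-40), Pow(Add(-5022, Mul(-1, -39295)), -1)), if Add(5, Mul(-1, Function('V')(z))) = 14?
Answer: Rational(-9, 34273) ≈ -0.00026260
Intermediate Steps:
Function('V')(z) = -9 (Function('V')(z) = Add(5, Mul(-1, 14)) = Add(5, -14) = -9)
Function('j')(S) = -9
Mul(Function('j')(-40), Pow(Add(-5022, Mul(-1, -39295)), -1)) = Mul(-9, Pow(Add(-5022, Mul(-1, -39295)), -1)) = Mul(-9, Pow(Add(-5022, 39295), -1)) = Mul(-9, Pow(34273, -1)) = Mul(-9, Rational(1, 34273)) = Rational(-9, 34273)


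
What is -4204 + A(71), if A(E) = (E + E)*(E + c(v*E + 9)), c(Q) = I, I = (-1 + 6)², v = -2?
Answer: 9428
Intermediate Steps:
I = 25 (I = 5² = 25)
c(Q) = 25
A(E) = 2*E*(25 + E) (A(E) = (E + E)*(E + 25) = (2*E)*(25 + E) = 2*E*(25 + E))
-4204 + A(71) = -4204 + 2*71*(25 + 71) = -4204 + 2*71*96 = -4204 + 13632 = 9428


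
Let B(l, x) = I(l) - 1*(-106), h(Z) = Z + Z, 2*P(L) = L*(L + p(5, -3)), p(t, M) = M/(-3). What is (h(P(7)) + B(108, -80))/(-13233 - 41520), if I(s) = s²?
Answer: -3942/18251 ≈ -0.21599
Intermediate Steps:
p(t, M) = -M/3 (p(t, M) = M*(-⅓) = -M/3)
P(L) = L*(1 + L)/2 (P(L) = (L*(L - ⅓*(-3)))/2 = (L*(L + 1))/2 = (L*(1 + L))/2 = L*(1 + L)/2)
h(Z) = 2*Z
B(l, x) = 106 + l² (B(l, x) = l² - 1*(-106) = l² + 106 = 106 + l²)
(h(P(7)) + B(108, -80))/(-13233 - 41520) = (2*((½)*7*(1 + 7)) + (106 + 108²))/(-13233 - 41520) = (2*((½)*7*8) + (106 + 11664))/(-54753) = (2*28 + 11770)*(-1/54753) = (56 + 11770)*(-1/54753) = 11826*(-1/54753) = -3942/18251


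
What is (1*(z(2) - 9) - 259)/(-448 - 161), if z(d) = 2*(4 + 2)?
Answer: 256/609 ≈ 0.42036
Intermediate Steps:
z(d) = 12 (z(d) = 2*6 = 12)
(1*(z(2) - 9) - 259)/(-448 - 161) = (1*(12 - 9) - 259)/(-448 - 161) = (1*3 - 259)/(-609) = (3 - 259)*(-1/609) = -256*(-1/609) = 256/609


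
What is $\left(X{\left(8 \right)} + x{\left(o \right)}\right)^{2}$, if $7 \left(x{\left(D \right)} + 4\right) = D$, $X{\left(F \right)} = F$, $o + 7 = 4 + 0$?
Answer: $\frac{625}{49} \approx 12.755$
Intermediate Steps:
$o = -3$ ($o = -7 + \left(4 + 0\right) = -7 + 4 = -3$)
$x{\left(D \right)} = -4 + \frac{D}{7}$
$\left(X{\left(8 \right)} + x{\left(o \right)}\right)^{2} = \left(8 + \left(-4 + \frac{1}{7} \left(-3\right)\right)\right)^{2} = \left(8 - \frac{31}{7}\right)^{2} = \left(\frac{25}{7}\right)^{2} = \frac{625}{49}$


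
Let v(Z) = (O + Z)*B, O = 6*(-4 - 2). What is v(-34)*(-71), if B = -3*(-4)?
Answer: 59640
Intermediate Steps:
B = 12
O = -36 (O = 6*(-6) = -36)
v(Z) = -432 + 12*Z (v(Z) = (-36 + Z)*12 = -432 + 12*Z)
v(-34)*(-71) = (-432 + 12*(-34))*(-71) = (-432 - 408)*(-71) = -840*(-71) = 59640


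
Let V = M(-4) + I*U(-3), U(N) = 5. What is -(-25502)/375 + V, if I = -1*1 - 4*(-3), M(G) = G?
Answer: 44627/375 ≈ 119.01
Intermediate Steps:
I = 11 (I = -1 + 12 = 11)
V = 51 (V = -4 + 11*5 = -4 + 55 = 51)
-(-25502)/375 + V = -(-25502)/375 + 51 = -311*(-82/375) + 51 = 25502/375 + 51 = 44627/375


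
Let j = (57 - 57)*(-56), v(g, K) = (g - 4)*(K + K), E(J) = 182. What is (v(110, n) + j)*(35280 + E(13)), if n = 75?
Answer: 563845800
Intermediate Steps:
v(g, K) = 2*K*(-4 + g) (v(g, K) = (-4 + g)*(2*K) = 2*K*(-4 + g))
j = 0 (j = 0*(-56) = 0)
(v(110, n) + j)*(35280 + E(13)) = (2*75*(-4 + 110) + 0)*(35280 + 182) = (2*75*106 + 0)*35462 = (15900 + 0)*35462 = 15900*35462 = 563845800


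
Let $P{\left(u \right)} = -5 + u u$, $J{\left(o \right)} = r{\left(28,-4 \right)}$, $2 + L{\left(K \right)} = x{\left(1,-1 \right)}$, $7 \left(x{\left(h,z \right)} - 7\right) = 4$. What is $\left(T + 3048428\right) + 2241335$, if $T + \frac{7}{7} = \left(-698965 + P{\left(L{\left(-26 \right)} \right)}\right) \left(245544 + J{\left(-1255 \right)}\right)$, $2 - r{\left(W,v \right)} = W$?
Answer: $- \frac{1201177639332}{7} \approx -1.716 \cdot 10^{11}$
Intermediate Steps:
$x{\left(h,z \right)} = \frac{53}{7}$ ($x{\left(h,z \right)} = 7 + \frac{1}{7} \cdot 4 = 7 + \frac{4}{7} = \frac{53}{7}$)
$r{\left(W,v \right)} = 2 - W$
$L{\left(K \right)} = \frac{39}{7}$ ($L{\left(K \right)} = -2 + \frac{53}{7} = \frac{39}{7}$)
$J{\left(o \right)} = -26$ ($J{\left(o \right)} = 2 - 28 = -26$)
$P{\left(u \right)} = -5 + u^{2}$
$T = - \frac{1201214667673}{7}$ ($T = -1 + \left(-698965 - \left(5 - \left(\frac{39}{7}\right)^{2}\right)\right) \left(245544 - 26\right) = -1 + \left(-698965 + \left(-5 + \frac{1521}{49}\right)\right) 245518 = -1 + \left(-698965 + \frac{1276}{49}\right) 245518 = -1 - \frac{1201214667666}{7} = - \frac{1201214667673}{7} \approx -1.716 \cdot 10^{11}$)
$\left(T + 3048428\right) + 2241335 = \left(- \frac{1201214667673}{7} + 3048428\right) + 2241335 = - \frac{1201193328677}{7} + 2241335 = - \frac{1201177639332}{7}$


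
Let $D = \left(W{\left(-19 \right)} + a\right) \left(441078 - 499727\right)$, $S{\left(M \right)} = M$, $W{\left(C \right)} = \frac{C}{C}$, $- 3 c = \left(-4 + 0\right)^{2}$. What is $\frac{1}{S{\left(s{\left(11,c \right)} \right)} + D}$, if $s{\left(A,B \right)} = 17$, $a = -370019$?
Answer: $\frac{1}{21701185699} \approx 4.608 \cdot 10^{-11}$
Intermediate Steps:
$c = - \frac{16}{3}$ ($c = - \frac{\left(-4 + 0\right)^{2}}{3} = - \frac{\left(-4\right)^{2}}{3} = \left(- \frac{1}{3}\right) 16 = - \frac{16}{3} \approx -5.3333$)
$W{\left(C \right)} = 1$
$D = 21701185682$ ($D = \left(1 - 370019\right) \left(441078 - 499727\right) = \left(-370018\right) \left(-58649\right) = 21701185682$)
$\frac{1}{S{\left(s{\left(11,c \right)} \right)} + D} = \frac{1}{17 + 21701185682} = \frac{1}{21701185699}$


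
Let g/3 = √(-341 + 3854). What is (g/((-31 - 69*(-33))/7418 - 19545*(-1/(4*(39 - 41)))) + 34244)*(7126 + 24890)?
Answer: 1096355904 - 2849936256*√3513/72483421 ≈ 1.0964e+9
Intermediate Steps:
g = 3*√3513 (g = 3*√(-341 + 3854) = 3*√3513 ≈ 177.81)
(g/((-31 - 69*(-33))/7418 - 19545*(-1/(4*(39 - 41)))) + 34244)*(7126 + 24890) = ((3*√3513)/((-31 - 69*(-33))/7418 - 19545*(-1/(4*(39 - 41)))) + 34244)*(7126 + 24890) = ((3*√3513)/((-31 + 2277)*(1/7418) - 19545/((-4*(-2)))) + 34244)*32016 = ((3*√3513)/(2246*(1/7418) - 19545/8) + 34244)*32016 = ((3*√3513)/(1123/3709 - 19545*⅛) + 34244)*32016 = ((3*√3513)/(1123/3709 - 19545/8) + 34244)*32016 = ((3*√3513)/(-72483421/29672) + 34244)*32016 = ((3*√3513)*(-29672/72483421) + 34244)*32016 = (-89016*√3513/72483421 + 34244)*32016 = (34244 - 89016*√3513/72483421)*32016 = 1096355904 - 2849936256*√3513/72483421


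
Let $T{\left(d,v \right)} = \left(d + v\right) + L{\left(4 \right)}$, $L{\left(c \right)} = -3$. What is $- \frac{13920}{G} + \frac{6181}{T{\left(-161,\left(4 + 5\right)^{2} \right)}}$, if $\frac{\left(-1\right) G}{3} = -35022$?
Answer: $- \frac{108428051}{1453413} \approx -74.602$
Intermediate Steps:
$G = 105066$ ($G = \left(-3\right) \left(-35022\right) = 105066$)
$T{\left(d,v \right)} = -3 + d + v$ ($T{\left(d,v \right)} = \left(d + v\right) - 3 = -3 + d + v$)
$- \frac{13920}{G} + \frac{6181}{T{\left(-161,\left(4 + 5\right)^{2} \right)}} = - \frac{13920}{105066} + \frac{6181}{-3 - 161 + \left(4 + 5\right)^{2}} = \left(-13920\right) \frac{1}{105066} + \frac{6181}{-3 - 161 + 9^{2}} = - \frac{2320}{17511} + \frac{6181}{-3 - 161 + 81} = - \frac{2320}{17511} + \frac{6181}{-83} = - \frac{2320}{17511} + 6181 \left(- \frac{1}{83}\right) = - \frac{2320}{17511} - \frac{6181}{83} = - \frac{108428051}{1453413}$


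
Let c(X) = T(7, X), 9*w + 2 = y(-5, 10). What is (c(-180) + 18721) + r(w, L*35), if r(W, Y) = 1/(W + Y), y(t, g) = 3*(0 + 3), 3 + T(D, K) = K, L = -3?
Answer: 17388635/938 ≈ 18538.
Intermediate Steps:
T(D, K) = -3 + K
y(t, g) = 9 (y(t, g) = 3*3 = 9)
w = 7/9 (w = -2/9 + (1/9)*9 = -2/9 + 1 = 7/9 ≈ 0.77778)
c(X) = -3 + X
(c(-180) + 18721) + r(w, L*35) = ((-3 - 180) + 18721) + 1/(7/9 - 3*35) = (-183 + 18721) + 1/(7/9 - 105) = 18538 + 1/(-938/9) = 18538 - 9/938 = 17388635/938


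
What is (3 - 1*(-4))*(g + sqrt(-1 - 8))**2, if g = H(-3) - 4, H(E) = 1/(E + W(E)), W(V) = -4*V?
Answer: 3472/81 - 490*I/3 ≈ 42.864 - 163.33*I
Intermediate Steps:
H(E) = -1/(3*E) (H(E) = 1/(E - 4*E) = 1/(-3*E) = -1/(3*E))
g = -35/9 (g = -1/3/(-3) - 4 = -1/3*(-1/3) - 4 = 1/9 - 4 = -35/9 ≈ -3.8889)
(3 - 1*(-4))*(g + sqrt(-1 - 8))**2 = (3 - 1*(-4))*(-35/9 + sqrt(-1 - 8))**2 = (3 + 4)*(-35/9 + sqrt(-9))**2 = 7*(-35/9 + 3*I)**2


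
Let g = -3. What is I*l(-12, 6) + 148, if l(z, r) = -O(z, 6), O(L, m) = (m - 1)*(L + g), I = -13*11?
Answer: -10577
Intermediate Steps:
I = -143
O(L, m) = (-1 + m)*(-3 + L) (O(L, m) = (m - 1)*(L - 3) = (-1 + m)*(-3 + L))
l(z, r) = 15 - 5*z (l(z, r) = -(3 - z - 3*6 + z*6) = -(3 - z - 18 + 6*z) = -(-15 + 5*z) = 15 - 5*z)
I*l(-12, 6) + 148 = -143*(15 - 5*(-12)) + 148 = -143*(15 + 60) + 148 = -143*75 + 148 = -10725 + 148 = -10577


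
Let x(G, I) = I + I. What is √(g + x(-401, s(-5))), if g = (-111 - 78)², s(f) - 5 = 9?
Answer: √35749 ≈ 189.07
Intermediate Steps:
s(f) = 14 (s(f) = 5 + 9 = 14)
x(G, I) = 2*I
g = 35721 (g = (-189)² = 35721)
√(g + x(-401, s(-5))) = √(35721 + 2*14) = √(35721 + 28) = √35749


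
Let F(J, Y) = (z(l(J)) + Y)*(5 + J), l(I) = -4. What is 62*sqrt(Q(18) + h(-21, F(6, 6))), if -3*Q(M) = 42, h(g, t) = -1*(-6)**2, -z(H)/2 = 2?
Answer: 310*I*sqrt(2) ≈ 438.41*I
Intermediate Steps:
z(H) = -4 (z(H) = -2*2 = -4)
F(J, Y) = (-4 + Y)*(5 + J)
h(g, t) = -36 (h(g, t) = -1*36 = -36)
Q(M) = -14 (Q(M) = -1/3*42 = -14)
62*sqrt(Q(18) + h(-21, F(6, 6))) = 62*sqrt(-14 - 36) = 62*sqrt(-50) = 62*(5*I*sqrt(2)) = 310*I*sqrt(2)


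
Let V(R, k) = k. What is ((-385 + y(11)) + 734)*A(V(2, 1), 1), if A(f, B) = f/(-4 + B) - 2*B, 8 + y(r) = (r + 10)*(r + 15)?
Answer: -6209/3 ≈ -2069.7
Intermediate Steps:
y(r) = -8 + (10 + r)*(15 + r) (y(r) = -8 + (r + 10)*(r + 15) = -8 + (10 + r)*(15 + r))
A(f, B) = -2*B + f/(-4 + B) (A(f, B) = f/(-4 + B) - 2*B = -2*B + f/(-4 + B))
((-385 + y(11)) + 734)*A(V(2, 1), 1) = ((-385 + (142 + 11² + 25*11)) + 734)*((1 - 2*1² + 8*1)/(-4 + 1)) = ((-385 + (142 + 121 + 275)) + 734)*((1 - 2*1 + 8)/(-3)) = ((-385 + 538) + 734)*(-(1 - 2 + 8)/3) = (153 + 734)*(-⅓*7) = 887*(-7/3) = -6209/3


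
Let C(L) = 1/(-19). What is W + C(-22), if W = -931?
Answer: -17690/19 ≈ -931.05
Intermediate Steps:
C(L) = -1/19
W + C(-22) = -931 - 1/19 = -17690/19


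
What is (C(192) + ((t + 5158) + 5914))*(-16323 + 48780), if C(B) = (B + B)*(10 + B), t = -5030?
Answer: 2713729770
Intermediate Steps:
C(B) = 2*B*(10 + B) (C(B) = (2*B)*(10 + B) = 2*B*(10 + B))
(C(192) + ((t + 5158) + 5914))*(-16323 + 48780) = (2*192*(10 + 192) + ((-5030 + 5158) + 5914))*(-16323 + 48780) = (2*192*202 + (128 + 5914))*32457 = (77568 + 6042)*32457 = 83610*32457 = 2713729770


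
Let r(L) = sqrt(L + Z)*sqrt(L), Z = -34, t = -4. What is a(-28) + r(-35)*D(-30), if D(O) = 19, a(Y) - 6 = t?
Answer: 2 - 19*sqrt(2415) ≈ -931.71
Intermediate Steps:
a(Y) = 2 (a(Y) = 6 - 4 = 2)
r(L) = sqrt(L)*sqrt(-34 + L) (r(L) = sqrt(L - 34)*sqrt(L) = sqrt(-34 + L)*sqrt(L) = sqrt(L)*sqrt(-34 + L))
a(-28) + r(-35)*D(-30) = 2 + (sqrt(-35)*sqrt(-34 - 35))*19 = 2 + ((I*sqrt(35))*sqrt(-69))*19 = 2 + ((I*sqrt(35))*(I*sqrt(69)))*19 = 2 - sqrt(2415)*19 = 2 - 19*sqrt(2415)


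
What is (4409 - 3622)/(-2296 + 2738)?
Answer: 787/442 ≈ 1.7805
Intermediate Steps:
(4409 - 3622)/(-2296 + 2738) = 787/442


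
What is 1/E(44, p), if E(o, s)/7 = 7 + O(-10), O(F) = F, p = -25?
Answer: -1/21 ≈ -0.047619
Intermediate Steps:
E(o, s) = -21 (E(o, s) = 7*(7 - 10) = 7*(-3) = -21)
1/E(44, p) = 1/(-21) = -1/21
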